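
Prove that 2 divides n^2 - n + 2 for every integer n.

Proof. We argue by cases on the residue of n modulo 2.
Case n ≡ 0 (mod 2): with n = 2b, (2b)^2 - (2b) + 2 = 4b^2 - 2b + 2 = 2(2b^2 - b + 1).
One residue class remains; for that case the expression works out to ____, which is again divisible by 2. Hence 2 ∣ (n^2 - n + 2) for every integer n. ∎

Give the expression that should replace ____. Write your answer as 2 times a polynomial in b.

The residues treated are {0}, so the missing case is n ≡ 1 (mod 2); write n = 2b+1.
Then (2b+1)^2 - (2b+1) + 2 = 4b^2 + 2b + 2 = 2(2b^2 + b + 1).

2(2b^2 + b + 1)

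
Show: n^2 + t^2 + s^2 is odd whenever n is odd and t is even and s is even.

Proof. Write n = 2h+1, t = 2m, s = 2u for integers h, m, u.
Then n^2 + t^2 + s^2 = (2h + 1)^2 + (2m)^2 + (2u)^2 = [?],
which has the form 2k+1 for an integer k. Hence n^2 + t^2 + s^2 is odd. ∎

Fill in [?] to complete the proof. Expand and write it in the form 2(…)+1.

2(2h^2 + 2h + 2m^2 + 2u^2) + 1

Expanding: (2h + 1)^2 + (2m)^2 + (2u)^2 = 4h^2 + 4h + 4m^2 + 4u^2 + 1.
Every term except the constant is even, so this is 2(2h^2 + 2h + 2m^2 + 2u^2) + 1,
and 2h^2 + 2h + 2m^2 + 2u^2 ∈ ℤ gives the required form.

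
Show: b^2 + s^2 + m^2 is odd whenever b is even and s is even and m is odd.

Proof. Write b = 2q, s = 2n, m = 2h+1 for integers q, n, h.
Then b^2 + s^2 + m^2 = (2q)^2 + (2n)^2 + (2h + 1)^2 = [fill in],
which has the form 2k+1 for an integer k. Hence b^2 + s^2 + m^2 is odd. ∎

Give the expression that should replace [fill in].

Expanding: (2q)^2 + (2n)^2 + (2h + 1)^2 = 4h^2 + 4h + 4n^2 + 4q^2 + 1.
Every term except the constant is even, so this is 2(2h^2 + 2h + 2n^2 + 2q^2) + 1,
and 2h^2 + 2h + 2n^2 + 2q^2 ∈ ℤ gives the required form.

2(2h^2 + 2h + 2n^2 + 2q^2) + 1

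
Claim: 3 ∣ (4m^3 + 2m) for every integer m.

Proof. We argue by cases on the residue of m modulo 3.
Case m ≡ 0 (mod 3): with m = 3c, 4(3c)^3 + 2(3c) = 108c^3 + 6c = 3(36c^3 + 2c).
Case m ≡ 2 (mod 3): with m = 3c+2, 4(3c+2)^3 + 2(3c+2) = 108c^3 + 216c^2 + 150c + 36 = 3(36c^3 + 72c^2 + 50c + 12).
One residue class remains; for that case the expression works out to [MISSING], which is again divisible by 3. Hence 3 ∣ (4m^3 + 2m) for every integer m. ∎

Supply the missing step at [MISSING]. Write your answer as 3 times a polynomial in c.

Only m ≡ 1 (mod 3) is unaccounted for. Put m = 3c+1:
4(3c+1)^3 + 2(3c+1) expands to 108c^3 + 108c^2 + 42c + 6,
and factoring out 3 leaves 3(36c^3 + 36c^2 + 14c + 2).

3(36c^3 + 36c^2 + 14c + 2)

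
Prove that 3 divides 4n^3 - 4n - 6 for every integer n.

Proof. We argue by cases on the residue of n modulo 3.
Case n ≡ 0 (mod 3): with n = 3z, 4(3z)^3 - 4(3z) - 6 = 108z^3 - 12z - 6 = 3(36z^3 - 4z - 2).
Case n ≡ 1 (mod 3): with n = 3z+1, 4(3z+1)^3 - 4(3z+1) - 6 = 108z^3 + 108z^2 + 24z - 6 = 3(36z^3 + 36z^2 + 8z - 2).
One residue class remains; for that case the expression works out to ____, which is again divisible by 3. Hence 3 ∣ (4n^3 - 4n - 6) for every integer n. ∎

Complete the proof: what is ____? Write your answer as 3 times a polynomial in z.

Only n ≡ 2 (mod 3) is unaccounted for. Put n = 3z+2:
4(3z+2)^3 - 4(3z+2) - 6 expands to 108z^3 + 216z^2 + 132z + 18,
and factoring out 3 leaves 3(36z^3 + 72z^2 + 44z + 6).

3(36z^3 + 72z^2 + 44z + 6)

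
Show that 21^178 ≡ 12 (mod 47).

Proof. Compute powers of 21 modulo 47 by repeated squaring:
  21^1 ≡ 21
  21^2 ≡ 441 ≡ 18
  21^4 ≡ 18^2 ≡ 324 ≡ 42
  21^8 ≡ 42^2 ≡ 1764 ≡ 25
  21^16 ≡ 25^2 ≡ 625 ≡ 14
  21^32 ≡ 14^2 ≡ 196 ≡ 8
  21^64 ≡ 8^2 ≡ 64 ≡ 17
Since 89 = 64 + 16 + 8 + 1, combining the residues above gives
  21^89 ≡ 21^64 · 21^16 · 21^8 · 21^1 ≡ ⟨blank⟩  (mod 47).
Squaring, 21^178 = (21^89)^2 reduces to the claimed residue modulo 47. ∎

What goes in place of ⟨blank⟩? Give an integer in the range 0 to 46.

24

Multiply the listed residues: 17 · 14 · 25 · 21 = 238 → 5950 → 124950.
Reducing modulo 47: 124950 = 2658·47 + 24, so 21^89 ≡ 24.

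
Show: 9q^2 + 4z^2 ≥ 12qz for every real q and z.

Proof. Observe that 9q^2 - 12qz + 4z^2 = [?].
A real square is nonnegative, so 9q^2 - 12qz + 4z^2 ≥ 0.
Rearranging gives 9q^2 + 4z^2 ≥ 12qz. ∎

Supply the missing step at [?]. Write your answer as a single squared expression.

(3q - 2z)^2

9q^2 - 12qz + 4z^2 is a perfect-square trinomial: the outer terms are (3q)^2 and (2z)^2, and the cross term is -2·3q·2z.
So 9q^2 - 12qz + 4z^2 = (3q - 2z)^2 ≥ 0.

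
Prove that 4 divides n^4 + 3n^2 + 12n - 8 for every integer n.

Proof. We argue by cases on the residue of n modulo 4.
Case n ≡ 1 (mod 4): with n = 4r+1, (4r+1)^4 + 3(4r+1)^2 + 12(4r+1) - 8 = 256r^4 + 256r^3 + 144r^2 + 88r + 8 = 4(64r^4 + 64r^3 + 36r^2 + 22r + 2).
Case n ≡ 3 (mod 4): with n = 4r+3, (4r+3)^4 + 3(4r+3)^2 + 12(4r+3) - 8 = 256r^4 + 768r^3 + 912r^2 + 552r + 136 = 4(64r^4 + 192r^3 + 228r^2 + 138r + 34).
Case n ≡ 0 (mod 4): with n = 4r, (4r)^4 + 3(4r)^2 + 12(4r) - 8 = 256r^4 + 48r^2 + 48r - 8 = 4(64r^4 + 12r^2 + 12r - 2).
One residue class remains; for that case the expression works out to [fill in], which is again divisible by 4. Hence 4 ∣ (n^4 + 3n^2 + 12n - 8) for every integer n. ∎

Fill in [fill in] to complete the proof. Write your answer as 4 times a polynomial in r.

4(64r^4 + 128r^3 + 108r^2 + 56r + 11)

The residues treated are {1, 3, 0}, so the missing case is n ≡ 2 (mod 4); write n = 4r+2.
Then (4r+2)^4 + 3(4r+2)^2 + 12(4r+2) - 8 = 256r^4 + 512r^3 + 432r^2 + 224r + 44 = 4(64r^4 + 128r^3 + 108r^2 + 56r + 11).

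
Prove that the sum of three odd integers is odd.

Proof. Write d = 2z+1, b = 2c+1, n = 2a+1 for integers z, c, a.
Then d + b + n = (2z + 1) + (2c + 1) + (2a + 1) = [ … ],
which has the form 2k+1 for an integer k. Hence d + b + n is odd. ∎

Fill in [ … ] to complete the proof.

2(a + c + z + 1) + 1

(2z + 1) + (2c + 1) + (2a + 1) = 2a + 2c + 2z + 3
= 2(a + c + z + 1) + 1.
Since a + c + z + 1 is an integer, the sum is of the form 2k+1 for an integer k.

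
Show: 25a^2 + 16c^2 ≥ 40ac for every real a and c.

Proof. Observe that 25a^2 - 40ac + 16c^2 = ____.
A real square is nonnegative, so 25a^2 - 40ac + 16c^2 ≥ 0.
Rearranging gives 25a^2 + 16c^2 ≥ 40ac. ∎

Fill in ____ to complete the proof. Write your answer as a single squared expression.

The leading and trailing coefficients are 5^2 and 4^2, and 40 = 2·5·4, so the trinomial is (5a - 4c)^2.
Hence 25a^2 - 40ac + 16c^2 ≥ 0.

(5a - 4c)^2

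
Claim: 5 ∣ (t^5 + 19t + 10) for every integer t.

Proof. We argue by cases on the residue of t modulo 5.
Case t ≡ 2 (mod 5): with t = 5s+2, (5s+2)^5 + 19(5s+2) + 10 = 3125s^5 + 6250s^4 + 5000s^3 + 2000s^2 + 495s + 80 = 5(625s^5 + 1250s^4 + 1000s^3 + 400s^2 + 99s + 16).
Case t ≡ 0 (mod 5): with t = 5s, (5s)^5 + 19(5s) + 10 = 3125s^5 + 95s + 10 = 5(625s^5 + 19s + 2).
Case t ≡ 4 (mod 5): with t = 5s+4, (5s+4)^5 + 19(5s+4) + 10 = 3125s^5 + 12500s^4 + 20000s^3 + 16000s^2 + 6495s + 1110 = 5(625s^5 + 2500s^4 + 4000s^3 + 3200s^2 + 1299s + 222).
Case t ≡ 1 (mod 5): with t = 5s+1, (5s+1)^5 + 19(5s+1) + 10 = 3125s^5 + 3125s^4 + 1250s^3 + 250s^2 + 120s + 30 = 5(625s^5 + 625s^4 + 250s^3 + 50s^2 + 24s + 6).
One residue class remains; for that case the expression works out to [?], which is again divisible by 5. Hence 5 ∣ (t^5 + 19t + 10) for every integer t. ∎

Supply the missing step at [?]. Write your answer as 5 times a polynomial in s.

Only t ≡ 3 (mod 5) is unaccounted for. Put t = 5s+3:
(5s+3)^5 + 19(5s+3) + 10 expands to 3125s^5 + 9375s^4 + 11250s^3 + 6750s^2 + 2120s + 310,
and factoring out 5 leaves 5(625s^5 + 1875s^4 + 2250s^3 + 1350s^2 + 424s + 62).

5(625s^5 + 1875s^4 + 2250s^3 + 1350s^2 + 424s + 62)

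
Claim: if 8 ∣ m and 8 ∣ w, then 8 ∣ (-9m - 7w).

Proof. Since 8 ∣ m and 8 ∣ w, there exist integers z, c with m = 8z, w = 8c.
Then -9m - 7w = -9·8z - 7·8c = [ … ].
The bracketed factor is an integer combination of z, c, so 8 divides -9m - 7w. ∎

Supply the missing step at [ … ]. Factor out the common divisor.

8(-7c - 9z)

Each term has a factor of 8: -9·8z - 7·8c = 8·(-7c - 9z).
Since -7c - 9z is an integer, 8 ∣ (-9m - 7w).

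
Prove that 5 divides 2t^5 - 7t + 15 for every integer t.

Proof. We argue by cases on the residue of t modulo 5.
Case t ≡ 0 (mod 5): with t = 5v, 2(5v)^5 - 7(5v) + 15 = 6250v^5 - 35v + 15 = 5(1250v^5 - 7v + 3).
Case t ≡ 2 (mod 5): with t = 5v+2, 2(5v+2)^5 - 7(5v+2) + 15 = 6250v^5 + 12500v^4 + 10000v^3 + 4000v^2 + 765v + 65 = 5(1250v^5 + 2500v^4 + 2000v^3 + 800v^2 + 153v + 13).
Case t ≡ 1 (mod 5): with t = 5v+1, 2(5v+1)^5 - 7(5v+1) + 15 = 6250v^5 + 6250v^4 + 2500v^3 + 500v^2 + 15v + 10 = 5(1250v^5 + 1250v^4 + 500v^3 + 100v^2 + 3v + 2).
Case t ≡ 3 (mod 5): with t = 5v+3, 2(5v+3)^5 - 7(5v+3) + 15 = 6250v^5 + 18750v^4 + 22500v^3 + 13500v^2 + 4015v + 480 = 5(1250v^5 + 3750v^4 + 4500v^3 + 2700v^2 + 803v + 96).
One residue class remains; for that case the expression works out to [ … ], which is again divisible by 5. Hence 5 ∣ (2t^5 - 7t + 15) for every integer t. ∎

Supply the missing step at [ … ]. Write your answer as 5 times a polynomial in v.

5(1250v^5 + 5000v^4 + 8000v^3 + 6400v^2 + 2553v + 407)

The residues treated are {0, 2, 1, 3}, so the missing case is t ≡ 4 (mod 5); write t = 5v+4.
Then 2(5v+4)^5 - 7(5v+4) + 15 = 6250v^5 + 25000v^4 + 40000v^3 + 32000v^2 + 12765v + 2035 = 5(1250v^5 + 5000v^4 + 8000v^3 + 6400v^2 + 2553v + 407).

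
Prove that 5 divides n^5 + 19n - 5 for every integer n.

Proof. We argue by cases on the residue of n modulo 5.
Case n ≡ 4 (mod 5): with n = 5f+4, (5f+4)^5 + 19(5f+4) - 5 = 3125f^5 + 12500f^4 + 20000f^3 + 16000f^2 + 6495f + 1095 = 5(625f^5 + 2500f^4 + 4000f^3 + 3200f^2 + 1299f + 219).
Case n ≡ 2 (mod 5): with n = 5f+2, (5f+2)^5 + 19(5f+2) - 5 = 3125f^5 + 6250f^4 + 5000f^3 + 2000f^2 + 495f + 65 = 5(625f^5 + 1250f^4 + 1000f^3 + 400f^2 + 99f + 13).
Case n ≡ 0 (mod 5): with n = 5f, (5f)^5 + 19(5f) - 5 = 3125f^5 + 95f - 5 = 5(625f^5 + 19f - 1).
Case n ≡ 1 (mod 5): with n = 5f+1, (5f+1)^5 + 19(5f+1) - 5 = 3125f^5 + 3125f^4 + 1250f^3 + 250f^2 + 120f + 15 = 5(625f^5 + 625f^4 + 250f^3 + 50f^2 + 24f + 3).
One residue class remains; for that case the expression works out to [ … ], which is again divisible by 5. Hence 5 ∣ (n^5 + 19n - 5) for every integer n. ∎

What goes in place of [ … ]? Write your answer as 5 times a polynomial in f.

Only n ≡ 3 (mod 5) is unaccounted for. Put n = 5f+3:
(5f+3)^5 + 19(5f+3) - 5 expands to 3125f^5 + 9375f^4 + 11250f^3 + 6750f^2 + 2120f + 295,
and factoring out 5 leaves 5(625f^5 + 1875f^4 + 2250f^3 + 1350f^2 + 424f + 59).

5(625f^5 + 1875f^4 + 2250f^3 + 1350f^2 + 424f + 59)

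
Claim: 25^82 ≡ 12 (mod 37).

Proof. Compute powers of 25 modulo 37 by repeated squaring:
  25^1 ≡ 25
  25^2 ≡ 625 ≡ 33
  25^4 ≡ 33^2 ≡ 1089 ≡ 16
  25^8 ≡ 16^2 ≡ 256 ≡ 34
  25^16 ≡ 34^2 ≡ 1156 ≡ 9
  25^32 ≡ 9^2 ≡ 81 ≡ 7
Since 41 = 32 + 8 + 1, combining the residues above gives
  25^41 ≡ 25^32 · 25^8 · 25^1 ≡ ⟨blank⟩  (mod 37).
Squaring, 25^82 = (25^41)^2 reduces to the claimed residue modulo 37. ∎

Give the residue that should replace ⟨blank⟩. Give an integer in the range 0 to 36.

25^32 · 25^8 · 25^1 ≡ 7 · 34 · 25 = 5950.
5950 mod 37 = 30, so 25^41 ≡ 30 (mod 37).

30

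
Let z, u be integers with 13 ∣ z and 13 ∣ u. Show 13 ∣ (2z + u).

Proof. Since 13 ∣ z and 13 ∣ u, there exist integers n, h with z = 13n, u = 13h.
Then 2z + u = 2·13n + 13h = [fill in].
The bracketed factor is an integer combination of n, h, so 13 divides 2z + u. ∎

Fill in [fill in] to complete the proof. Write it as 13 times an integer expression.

Each term has a factor of 13: 2·13n + 13h = 13·(h + 2n).
Since h + 2n is an integer, 13 ∣ (2z + u).

13(h + 2n)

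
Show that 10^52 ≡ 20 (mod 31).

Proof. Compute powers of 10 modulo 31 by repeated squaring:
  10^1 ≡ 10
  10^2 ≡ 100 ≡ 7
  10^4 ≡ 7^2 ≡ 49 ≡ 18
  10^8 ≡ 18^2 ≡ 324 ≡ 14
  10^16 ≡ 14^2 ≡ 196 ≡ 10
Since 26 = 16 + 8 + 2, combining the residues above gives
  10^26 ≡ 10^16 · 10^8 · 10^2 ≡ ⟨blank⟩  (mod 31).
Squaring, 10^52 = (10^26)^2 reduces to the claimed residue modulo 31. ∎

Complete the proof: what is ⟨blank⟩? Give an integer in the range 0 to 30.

Multiply the listed residues: 10 · 14 · 7 = 140 → 980.
Reducing modulo 31: 980 = 31·31 + 19, so 10^26 ≡ 19.

19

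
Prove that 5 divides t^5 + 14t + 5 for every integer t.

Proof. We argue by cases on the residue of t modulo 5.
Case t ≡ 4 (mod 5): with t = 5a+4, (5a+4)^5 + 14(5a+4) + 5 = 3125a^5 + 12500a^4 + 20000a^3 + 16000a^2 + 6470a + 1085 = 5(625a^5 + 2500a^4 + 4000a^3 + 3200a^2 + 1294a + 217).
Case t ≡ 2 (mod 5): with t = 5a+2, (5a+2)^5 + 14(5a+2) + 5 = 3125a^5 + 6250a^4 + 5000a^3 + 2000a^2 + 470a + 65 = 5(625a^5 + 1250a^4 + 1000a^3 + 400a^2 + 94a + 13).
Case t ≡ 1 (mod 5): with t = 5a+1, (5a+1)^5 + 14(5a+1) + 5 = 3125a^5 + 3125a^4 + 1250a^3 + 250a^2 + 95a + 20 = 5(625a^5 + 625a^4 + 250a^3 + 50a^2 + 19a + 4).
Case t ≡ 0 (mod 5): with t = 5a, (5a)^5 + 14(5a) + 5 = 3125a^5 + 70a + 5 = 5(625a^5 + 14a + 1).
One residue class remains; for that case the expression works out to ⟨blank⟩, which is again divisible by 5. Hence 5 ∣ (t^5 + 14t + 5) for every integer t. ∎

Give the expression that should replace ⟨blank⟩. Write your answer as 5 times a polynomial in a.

5(625a^5 + 1875a^4 + 2250a^3 + 1350a^2 + 419a + 58)

The residues treated are {4, 2, 1, 0}, so the missing case is t ≡ 3 (mod 5); write t = 5a+3.
Then (5a+3)^5 + 14(5a+3) + 5 = 3125a^5 + 9375a^4 + 11250a^3 + 6750a^2 + 2095a + 290 = 5(625a^5 + 1875a^4 + 2250a^3 + 1350a^2 + 419a + 58).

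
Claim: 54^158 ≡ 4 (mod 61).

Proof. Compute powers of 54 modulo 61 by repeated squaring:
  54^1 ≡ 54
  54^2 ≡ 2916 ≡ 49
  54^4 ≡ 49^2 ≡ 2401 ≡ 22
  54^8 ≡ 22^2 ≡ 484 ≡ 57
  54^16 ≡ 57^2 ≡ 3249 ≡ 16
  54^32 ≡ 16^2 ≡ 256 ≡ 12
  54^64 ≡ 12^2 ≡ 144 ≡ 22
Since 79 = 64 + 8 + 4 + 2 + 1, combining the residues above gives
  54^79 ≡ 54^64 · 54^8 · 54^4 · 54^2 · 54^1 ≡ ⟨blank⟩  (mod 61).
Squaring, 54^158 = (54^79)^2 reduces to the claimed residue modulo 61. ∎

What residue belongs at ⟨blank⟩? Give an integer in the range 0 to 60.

54^64 · 54^8 · 54^4 · 54^2 · 54^1 ≡ 22 · 57 · 22 · 49 · 54 = 72997848.
72997848 mod 61 = 2, so 54^79 ≡ 2 (mod 61).

2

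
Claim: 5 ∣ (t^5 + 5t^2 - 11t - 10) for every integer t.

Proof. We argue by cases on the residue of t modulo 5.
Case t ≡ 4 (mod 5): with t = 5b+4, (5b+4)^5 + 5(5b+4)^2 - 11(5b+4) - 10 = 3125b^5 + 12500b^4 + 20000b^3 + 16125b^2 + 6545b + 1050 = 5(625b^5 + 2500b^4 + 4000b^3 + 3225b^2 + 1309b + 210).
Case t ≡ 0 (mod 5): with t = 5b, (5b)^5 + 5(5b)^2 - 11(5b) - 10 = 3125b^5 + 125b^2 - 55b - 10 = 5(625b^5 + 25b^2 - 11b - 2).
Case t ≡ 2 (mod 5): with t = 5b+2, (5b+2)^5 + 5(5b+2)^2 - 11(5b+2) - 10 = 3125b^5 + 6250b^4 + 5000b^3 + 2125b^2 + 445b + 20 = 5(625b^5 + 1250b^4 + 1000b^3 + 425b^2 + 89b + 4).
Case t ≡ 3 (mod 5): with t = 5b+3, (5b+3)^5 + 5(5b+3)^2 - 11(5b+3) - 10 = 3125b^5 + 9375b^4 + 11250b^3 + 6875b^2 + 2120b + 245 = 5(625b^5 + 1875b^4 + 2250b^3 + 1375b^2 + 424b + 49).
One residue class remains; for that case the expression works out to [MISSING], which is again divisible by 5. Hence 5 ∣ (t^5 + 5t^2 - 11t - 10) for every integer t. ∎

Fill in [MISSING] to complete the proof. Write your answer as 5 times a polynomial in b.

Only t ≡ 1 (mod 5) is unaccounted for. Put t = 5b+1:
(5b+1)^5 + 5(5b+1)^2 - 11(5b+1) - 10 expands to 3125b^5 + 3125b^4 + 1250b^3 + 375b^2 + 20b - 15,
and factoring out 5 leaves 5(625b^5 + 625b^4 + 250b^3 + 75b^2 + 4b - 3).

5(625b^5 + 625b^4 + 250b^3 + 75b^2 + 4b - 3)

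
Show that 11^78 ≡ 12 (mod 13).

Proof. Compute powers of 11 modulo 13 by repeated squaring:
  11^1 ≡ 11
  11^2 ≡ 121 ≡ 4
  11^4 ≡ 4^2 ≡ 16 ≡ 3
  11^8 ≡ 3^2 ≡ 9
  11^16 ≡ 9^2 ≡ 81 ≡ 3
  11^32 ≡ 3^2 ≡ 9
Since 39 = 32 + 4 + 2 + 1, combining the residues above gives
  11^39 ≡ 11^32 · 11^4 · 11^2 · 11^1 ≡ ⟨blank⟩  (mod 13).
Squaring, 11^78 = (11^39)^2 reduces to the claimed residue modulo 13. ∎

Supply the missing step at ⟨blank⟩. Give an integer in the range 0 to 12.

5

11^32 · 11^4 · 11^2 · 11^1 ≡ 9 · 3 · 4 · 11 = 1188.
1188 mod 13 = 5, so 11^39 ≡ 5 (mod 13).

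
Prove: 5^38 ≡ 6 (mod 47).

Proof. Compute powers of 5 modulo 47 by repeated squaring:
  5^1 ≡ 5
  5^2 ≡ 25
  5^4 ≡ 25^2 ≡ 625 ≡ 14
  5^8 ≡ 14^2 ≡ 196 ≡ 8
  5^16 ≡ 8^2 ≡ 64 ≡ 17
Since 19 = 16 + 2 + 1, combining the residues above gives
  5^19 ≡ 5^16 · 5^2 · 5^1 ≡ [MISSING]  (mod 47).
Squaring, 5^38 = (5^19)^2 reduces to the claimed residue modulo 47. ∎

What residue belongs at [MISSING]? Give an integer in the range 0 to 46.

10

5^16 · 5^2 · 5^1 ≡ 17 · 25 · 5 = 2125.
2125 mod 47 = 10, so 5^19 ≡ 10 (mod 47).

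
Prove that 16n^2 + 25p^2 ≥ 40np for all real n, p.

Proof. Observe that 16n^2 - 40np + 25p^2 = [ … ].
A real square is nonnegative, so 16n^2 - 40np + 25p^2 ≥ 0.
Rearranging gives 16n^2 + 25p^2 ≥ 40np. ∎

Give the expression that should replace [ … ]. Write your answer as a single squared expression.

(4n - 5p)^2

16n^2 - 40np + 25p^2 is a perfect-square trinomial: the outer terms are (4n)^2 and (5p)^2, and the cross term is -2·4n·5p.
So 16n^2 - 40np + 25p^2 = (4n - 5p)^2 ≥ 0.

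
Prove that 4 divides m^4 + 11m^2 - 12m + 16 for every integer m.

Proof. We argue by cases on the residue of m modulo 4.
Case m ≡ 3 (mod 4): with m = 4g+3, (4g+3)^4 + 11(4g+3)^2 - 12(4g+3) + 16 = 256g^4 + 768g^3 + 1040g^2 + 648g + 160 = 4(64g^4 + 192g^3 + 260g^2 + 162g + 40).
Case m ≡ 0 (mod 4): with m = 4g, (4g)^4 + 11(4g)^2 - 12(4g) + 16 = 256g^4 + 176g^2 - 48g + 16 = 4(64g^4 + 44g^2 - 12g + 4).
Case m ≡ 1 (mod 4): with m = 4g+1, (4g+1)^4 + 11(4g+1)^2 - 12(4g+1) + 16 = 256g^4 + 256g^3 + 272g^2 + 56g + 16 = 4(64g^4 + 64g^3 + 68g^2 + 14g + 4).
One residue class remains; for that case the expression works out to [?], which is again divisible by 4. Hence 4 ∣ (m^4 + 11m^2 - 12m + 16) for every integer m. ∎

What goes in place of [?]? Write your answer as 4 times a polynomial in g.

4(64g^4 + 128g^3 + 140g^2 + 64g + 13)

Only m ≡ 2 (mod 4) is unaccounted for. Put m = 4g+2:
(4g+2)^4 + 11(4g+2)^2 - 12(4g+2) + 16 expands to 256g^4 + 512g^3 + 560g^2 + 256g + 52,
and factoring out 4 leaves 4(64g^4 + 128g^3 + 140g^2 + 64g + 13).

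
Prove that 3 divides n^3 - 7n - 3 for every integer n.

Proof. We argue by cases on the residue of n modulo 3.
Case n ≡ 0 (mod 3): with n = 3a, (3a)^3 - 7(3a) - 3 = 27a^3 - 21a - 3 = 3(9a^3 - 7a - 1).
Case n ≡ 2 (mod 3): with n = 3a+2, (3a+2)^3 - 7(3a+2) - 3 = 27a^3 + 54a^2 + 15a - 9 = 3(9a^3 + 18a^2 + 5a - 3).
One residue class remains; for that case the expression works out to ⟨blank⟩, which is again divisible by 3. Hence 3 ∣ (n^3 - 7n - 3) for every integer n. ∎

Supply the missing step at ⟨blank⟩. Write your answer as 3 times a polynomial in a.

3(9a^3 + 9a^2 - 4a - 3)

The residues treated are {0, 2}, so the missing case is n ≡ 1 (mod 3); write n = 3a+1.
Then (3a+1)^3 - 7(3a+1) - 3 = 27a^3 + 27a^2 - 12a - 9 = 3(9a^3 + 9a^2 - 4a - 3).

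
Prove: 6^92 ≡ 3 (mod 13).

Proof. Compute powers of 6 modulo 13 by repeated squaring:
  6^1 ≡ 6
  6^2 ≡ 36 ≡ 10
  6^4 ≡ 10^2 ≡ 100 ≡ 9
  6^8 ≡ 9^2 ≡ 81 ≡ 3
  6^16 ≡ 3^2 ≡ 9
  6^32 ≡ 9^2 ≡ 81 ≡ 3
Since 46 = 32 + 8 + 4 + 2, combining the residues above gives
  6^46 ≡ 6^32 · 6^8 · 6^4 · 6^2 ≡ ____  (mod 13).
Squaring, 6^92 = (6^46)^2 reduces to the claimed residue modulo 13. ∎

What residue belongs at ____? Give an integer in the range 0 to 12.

Multiply the listed residues: 3 · 3 · 9 · 10 = 9 → 81 → 810.
Reducing modulo 13: 810 = 62·13 + 4, so 6^46 ≡ 4.

4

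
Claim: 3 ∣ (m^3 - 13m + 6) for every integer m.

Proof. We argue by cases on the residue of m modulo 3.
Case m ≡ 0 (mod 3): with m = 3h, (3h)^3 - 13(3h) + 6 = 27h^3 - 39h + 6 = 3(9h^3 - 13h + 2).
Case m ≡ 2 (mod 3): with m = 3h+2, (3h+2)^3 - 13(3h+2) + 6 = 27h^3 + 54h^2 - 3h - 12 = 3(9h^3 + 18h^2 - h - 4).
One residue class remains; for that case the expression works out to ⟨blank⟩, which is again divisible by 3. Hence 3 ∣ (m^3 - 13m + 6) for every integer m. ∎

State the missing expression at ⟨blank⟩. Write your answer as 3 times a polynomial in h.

The residues treated are {0, 2}, so the missing case is m ≡ 1 (mod 3); write m = 3h+1.
Then (3h+1)^3 - 13(3h+1) + 6 = 27h^3 + 27h^2 - 30h - 6 = 3(9h^3 + 9h^2 - 10h - 2).

3(9h^3 + 9h^2 - 10h - 2)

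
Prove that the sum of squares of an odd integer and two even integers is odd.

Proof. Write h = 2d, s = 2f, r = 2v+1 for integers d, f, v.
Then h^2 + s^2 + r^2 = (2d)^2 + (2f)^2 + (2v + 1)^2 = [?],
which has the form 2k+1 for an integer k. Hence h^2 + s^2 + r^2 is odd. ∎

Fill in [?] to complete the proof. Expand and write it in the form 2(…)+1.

(2d)^2 + (2f)^2 + (2v + 1)^2 = 4d^2 + 4f^2 + 4v^2 + 4v + 1
= 2(2d^2 + 2f^2 + 2v^2 + 2v) + 1.
Since 2d^2 + 2f^2 + 2v^2 + 2v is an integer, the sum of squares is of the form 2k+1 for an integer k.

2(2d^2 + 2f^2 + 2v^2 + 2v) + 1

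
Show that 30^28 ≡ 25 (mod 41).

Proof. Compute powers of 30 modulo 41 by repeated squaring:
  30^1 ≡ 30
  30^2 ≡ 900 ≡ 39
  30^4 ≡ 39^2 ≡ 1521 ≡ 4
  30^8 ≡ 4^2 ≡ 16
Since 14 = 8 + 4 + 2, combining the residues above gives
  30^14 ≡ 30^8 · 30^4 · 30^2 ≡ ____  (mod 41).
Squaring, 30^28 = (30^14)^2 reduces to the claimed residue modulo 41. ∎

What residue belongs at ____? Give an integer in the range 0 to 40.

36

30^8 · 30^4 · 30^2 ≡ 16 · 4 · 39 = 2496.
2496 mod 41 = 36, so 30^14 ≡ 36 (mod 41).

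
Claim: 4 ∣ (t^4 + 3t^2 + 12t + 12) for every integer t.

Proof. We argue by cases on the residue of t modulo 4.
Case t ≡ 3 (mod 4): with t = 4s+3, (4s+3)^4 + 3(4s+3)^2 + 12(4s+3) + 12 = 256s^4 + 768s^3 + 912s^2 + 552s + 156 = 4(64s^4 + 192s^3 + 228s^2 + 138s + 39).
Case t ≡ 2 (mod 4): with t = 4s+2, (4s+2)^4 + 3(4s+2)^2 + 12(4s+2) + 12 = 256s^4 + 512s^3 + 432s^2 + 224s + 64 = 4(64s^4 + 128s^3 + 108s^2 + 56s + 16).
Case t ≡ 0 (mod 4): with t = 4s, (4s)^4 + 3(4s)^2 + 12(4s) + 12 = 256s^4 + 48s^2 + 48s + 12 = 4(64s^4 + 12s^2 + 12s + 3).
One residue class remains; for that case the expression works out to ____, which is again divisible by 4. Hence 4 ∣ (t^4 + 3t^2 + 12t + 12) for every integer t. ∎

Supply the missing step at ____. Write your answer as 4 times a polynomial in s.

4(64s^4 + 64s^3 + 36s^2 + 22s + 7)

The residues treated are {3, 2, 0}, so the missing case is t ≡ 1 (mod 4); write t = 4s+1.
Then (4s+1)^4 + 3(4s+1)^2 + 12(4s+1) + 12 = 256s^4 + 256s^3 + 144s^2 + 88s + 28 = 4(64s^4 + 64s^3 + 36s^2 + 22s + 7).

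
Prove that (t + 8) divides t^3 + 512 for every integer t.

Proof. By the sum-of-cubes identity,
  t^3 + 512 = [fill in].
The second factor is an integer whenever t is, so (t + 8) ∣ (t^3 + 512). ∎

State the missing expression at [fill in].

(t + 8)(t^2 - 8t + 64)

a^3 + b^3 = (a + b)(a^2 - ab + b^2). With a = t, b = 8:
t^3 + 512 = (t + 8)(t^2 - 8t + 64).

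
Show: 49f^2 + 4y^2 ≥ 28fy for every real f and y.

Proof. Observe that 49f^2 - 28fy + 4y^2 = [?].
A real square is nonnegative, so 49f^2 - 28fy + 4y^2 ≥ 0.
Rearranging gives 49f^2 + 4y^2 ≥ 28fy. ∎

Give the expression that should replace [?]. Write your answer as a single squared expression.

The leading and trailing coefficients are 7^2 and 2^2, and 28 = 2·7·2, so the trinomial is (7f - 2y)^2.
Hence 49f^2 - 28fy + 4y^2 ≥ 0.

(7f - 2y)^2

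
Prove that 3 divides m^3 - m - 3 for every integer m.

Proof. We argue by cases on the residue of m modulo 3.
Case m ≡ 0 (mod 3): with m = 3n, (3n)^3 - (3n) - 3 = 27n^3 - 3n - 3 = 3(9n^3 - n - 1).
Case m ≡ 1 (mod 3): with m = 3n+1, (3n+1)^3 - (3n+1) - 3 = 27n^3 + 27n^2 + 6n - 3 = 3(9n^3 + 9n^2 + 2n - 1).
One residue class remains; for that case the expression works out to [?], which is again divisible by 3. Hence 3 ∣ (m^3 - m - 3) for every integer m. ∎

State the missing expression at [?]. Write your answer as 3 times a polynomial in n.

3(9n^3 + 18n^2 + 11n + 1)

Only m ≡ 2 (mod 3) is unaccounted for. Put m = 3n+2:
(3n+2)^3 - (3n+2) - 3 expands to 27n^3 + 54n^2 + 33n + 3,
and factoring out 3 leaves 3(9n^3 + 18n^2 + 11n + 1).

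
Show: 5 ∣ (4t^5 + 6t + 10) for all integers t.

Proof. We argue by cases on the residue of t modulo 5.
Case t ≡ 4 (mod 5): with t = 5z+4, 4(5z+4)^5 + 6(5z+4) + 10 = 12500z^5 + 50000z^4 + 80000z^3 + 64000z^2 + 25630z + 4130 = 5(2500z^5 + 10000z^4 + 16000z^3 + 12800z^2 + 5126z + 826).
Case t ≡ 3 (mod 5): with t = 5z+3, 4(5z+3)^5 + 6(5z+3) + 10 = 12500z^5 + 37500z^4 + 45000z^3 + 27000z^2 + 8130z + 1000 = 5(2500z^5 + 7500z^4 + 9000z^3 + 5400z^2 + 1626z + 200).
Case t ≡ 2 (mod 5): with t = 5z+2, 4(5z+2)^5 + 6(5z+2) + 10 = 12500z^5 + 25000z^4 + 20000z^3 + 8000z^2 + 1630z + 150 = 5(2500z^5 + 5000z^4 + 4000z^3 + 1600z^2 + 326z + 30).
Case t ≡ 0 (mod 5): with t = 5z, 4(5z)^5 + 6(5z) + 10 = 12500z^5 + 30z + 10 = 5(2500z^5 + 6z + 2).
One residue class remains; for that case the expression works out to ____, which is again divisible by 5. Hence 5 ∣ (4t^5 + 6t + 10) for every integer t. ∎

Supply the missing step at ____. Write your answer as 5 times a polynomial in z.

5(2500z^5 + 2500z^4 + 1000z^3 + 200z^2 + 26z + 4)

Only t ≡ 1 (mod 5) is unaccounted for. Put t = 5z+1:
4(5z+1)^5 + 6(5z+1) + 10 expands to 12500z^5 + 12500z^4 + 5000z^3 + 1000z^2 + 130z + 20,
and factoring out 5 leaves 5(2500z^5 + 2500z^4 + 1000z^3 + 200z^2 + 26z + 4).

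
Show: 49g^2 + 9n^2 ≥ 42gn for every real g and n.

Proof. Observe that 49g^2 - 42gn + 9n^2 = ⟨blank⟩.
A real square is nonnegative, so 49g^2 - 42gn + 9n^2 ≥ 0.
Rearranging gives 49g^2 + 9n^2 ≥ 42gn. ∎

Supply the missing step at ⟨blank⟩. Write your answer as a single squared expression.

49g^2 - 42gn + 9n^2 is a perfect-square trinomial: the outer terms are (7g)^2 and (3n)^2, and the cross term is -2·7g·3n.
So 49g^2 - 42gn + 9n^2 = (7g - 3n)^2 ≥ 0.

(7g - 3n)^2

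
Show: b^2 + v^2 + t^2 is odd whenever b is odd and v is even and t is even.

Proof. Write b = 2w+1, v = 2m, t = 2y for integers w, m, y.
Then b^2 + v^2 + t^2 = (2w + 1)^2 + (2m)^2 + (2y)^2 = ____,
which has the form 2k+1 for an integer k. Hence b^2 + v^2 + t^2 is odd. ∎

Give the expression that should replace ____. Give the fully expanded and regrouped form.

Expanding: (2w + 1)^2 + (2m)^2 + (2y)^2 = 4m^2 + 4w^2 + 4w + 4y^2 + 1.
Every term except the constant is even, so this is 2(2m^2 + 2w^2 + 2w + 2y^2) + 1,
and 2m^2 + 2w^2 + 2w + 2y^2 ∈ ℤ gives the required form.

2(2m^2 + 2w^2 + 2w + 2y^2) + 1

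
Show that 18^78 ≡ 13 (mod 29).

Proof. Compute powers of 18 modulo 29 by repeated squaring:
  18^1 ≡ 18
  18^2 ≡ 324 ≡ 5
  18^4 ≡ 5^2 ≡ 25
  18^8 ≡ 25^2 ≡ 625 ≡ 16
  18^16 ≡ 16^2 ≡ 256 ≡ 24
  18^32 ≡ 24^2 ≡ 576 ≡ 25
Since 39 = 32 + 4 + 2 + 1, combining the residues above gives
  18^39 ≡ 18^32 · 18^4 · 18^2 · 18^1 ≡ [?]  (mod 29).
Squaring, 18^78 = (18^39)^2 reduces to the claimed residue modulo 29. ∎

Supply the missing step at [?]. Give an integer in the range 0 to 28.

19

18^32 · 18^4 · 18^2 · 18^1 ≡ 25 · 25 · 5 · 18 = 56250.
56250 mod 29 = 19, so 18^39 ≡ 19 (mod 29).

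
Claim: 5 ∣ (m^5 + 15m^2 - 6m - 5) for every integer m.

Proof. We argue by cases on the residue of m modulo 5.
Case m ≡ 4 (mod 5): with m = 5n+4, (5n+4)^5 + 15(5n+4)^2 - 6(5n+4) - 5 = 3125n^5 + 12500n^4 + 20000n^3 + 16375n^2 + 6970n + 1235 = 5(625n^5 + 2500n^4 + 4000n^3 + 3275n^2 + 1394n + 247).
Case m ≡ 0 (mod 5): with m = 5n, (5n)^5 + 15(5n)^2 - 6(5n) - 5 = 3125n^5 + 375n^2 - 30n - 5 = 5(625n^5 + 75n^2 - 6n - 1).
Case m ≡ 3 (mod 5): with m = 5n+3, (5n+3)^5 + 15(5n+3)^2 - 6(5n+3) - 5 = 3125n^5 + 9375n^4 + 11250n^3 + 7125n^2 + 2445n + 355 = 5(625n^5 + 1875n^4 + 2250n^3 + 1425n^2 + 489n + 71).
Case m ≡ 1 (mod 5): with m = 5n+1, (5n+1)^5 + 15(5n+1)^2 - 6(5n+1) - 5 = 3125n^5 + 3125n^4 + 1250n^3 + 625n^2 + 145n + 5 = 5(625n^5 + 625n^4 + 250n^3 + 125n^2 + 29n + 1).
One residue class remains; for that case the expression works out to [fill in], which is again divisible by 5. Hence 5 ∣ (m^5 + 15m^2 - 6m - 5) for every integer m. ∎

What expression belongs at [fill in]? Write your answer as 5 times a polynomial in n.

The residues treated are {4, 0, 3, 1}, so the missing case is m ≡ 2 (mod 5); write m = 5n+2.
Then (5n+2)^5 + 15(5n+2)^2 - 6(5n+2) - 5 = 3125n^5 + 6250n^4 + 5000n^3 + 2375n^2 + 670n + 75 = 5(625n^5 + 1250n^4 + 1000n^3 + 475n^2 + 134n + 15).

5(625n^5 + 1250n^4 + 1000n^3 + 475n^2 + 134n + 15)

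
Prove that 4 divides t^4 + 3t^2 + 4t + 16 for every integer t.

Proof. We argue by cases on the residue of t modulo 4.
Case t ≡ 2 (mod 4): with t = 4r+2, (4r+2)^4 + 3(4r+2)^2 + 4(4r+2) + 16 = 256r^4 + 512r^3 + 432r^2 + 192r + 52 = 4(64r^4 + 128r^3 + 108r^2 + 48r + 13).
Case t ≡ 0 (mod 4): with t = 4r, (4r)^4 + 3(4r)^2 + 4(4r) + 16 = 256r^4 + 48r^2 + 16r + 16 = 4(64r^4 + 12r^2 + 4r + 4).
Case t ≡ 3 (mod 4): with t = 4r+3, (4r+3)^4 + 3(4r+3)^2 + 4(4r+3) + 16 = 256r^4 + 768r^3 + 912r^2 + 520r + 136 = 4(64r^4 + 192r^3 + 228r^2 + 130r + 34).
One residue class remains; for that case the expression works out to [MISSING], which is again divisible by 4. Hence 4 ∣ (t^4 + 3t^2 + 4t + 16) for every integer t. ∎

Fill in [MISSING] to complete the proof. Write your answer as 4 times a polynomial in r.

Only t ≡ 1 (mod 4) is unaccounted for. Put t = 4r+1:
(4r+1)^4 + 3(4r+1)^2 + 4(4r+1) + 16 expands to 256r^4 + 256r^3 + 144r^2 + 56r + 24,
and factoring out 4 leaves 4(64r^4 + 64r^3 + 36r^2 + 14r + 6).

4(64r^4 + 64r^3 + 36r^2 + 14r + 6)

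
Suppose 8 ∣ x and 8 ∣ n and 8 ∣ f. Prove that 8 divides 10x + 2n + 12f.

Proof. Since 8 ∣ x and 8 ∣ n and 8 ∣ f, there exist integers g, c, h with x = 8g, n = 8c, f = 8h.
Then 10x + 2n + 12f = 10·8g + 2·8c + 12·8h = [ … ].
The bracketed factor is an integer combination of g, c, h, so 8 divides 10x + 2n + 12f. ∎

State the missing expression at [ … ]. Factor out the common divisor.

8(2c + 10g + 12h)

Each term has a factor of 8: 10·8g + 2·8c + 12·8h = 8·(2c + 10g + 12h).
Since 2c + 10g + 12h is an integer, 8 ∣ (10x + 2n + 12f).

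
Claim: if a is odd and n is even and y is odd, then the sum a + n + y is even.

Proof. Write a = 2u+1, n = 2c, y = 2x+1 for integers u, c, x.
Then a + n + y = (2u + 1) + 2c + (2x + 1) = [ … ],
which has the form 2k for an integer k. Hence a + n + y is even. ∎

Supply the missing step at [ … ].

Expanding: (2u + 1) + 2c + (2x + 1) = 2c + 2u + 2x + 2.
Every term is even; pulling out the factor of 2 gives 2(c + u + x + 1).

2(c + u + x + 1)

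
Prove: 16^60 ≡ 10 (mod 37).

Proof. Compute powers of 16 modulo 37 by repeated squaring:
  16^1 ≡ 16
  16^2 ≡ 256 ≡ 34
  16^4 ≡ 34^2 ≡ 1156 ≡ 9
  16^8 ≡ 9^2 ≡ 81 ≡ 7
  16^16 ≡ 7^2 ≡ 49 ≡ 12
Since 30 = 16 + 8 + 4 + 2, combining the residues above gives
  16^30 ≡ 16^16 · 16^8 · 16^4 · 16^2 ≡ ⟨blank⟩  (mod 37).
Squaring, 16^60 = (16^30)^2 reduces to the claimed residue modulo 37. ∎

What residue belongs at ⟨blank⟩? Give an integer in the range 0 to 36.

Multiply the listed residues: 12 · 7 · 9 · 34 = 84 → 756 → 25704.
Reducing modulo 37: 25704 = 694·37 + 26, so 16^30 ≡ 26.

26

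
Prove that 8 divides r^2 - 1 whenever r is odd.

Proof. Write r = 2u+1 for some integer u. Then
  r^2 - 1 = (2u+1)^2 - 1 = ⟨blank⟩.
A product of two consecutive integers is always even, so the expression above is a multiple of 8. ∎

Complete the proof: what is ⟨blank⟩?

4u(u + 1)

(2u+1)^2 - 1 = 4u^2 + 4u + 1 - 1 = 4u^2 + 4u = 4u(u+1).
Since u and u+1 are consecutive, u(u+1) is even, and 4·(even) is a multiple of 8.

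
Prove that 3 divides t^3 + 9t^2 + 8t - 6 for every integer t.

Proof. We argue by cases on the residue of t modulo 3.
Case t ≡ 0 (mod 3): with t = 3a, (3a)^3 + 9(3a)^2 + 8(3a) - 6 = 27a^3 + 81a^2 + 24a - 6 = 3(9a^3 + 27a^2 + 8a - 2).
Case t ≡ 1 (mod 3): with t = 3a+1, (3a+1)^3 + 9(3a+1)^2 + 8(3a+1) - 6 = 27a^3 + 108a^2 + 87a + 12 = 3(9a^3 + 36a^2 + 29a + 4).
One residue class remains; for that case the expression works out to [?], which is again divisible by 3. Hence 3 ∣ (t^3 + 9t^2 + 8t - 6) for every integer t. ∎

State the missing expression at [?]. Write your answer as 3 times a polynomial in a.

3(9a^3 + 45a^2 + 56a + 18)

Only t ≡ 2 (mod 3) is unaccounted for. Put t = 3a+2:
(3a+2)^3 + 9(3a+2)^2 + 8(3a+2) - 6 expands to 27a^3 + 135a^2 + 168a + 54,
and factoring out 3 leaves 3(9a^3 + 45a^2 + 56a + 18).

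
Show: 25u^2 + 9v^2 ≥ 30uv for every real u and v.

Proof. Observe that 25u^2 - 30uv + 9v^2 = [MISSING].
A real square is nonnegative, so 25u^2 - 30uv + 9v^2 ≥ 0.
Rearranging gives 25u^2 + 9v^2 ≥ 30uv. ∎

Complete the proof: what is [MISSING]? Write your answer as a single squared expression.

The leading and trailing coefficients are 5^2 and 3^2, and 30 = 2·5·3, so the trinomial is (5u - 3v)^2.
Hence 25u^2 - 30uv + 9v^2 ≥ 0.

(5u - 3v)^2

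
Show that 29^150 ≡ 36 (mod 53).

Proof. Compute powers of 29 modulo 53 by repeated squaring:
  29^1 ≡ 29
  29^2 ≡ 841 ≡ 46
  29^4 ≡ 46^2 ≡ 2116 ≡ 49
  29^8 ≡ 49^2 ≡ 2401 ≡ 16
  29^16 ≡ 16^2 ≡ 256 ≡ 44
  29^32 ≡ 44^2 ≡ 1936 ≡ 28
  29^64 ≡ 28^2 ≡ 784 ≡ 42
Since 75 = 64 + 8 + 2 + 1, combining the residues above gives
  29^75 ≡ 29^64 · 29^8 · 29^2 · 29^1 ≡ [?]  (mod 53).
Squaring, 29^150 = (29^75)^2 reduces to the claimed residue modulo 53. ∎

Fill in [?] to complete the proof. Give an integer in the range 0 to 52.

29^64 · 29^8 · 29^2 · 29^1 ≡ 42 · 16 · 46 · 29 = 896448.
896448 mod 53 = 6, so 29^75 ≡ 6 (mod 53).

6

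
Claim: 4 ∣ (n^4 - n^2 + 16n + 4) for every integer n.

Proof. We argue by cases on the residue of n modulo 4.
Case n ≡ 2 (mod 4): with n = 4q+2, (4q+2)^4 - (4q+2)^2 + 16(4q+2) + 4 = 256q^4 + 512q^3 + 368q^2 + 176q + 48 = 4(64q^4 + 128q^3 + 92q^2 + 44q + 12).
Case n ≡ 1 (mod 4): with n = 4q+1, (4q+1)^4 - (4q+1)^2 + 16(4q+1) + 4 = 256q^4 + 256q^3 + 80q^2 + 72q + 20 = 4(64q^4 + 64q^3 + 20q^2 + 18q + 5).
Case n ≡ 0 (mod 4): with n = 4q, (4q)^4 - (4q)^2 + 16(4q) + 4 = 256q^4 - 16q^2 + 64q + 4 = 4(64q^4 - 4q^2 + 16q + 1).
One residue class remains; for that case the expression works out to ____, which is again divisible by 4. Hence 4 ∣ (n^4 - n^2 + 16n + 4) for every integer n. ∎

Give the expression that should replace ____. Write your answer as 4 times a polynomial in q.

Only n ≡ 3 (mod 4) is unaccounted for. Put n = 4q+3:
(4q+3)^4 - (4q+3)^2 + 16(4q+3) + 4 expands to 256q^4 + 768q^3 + 848q^2 + 472q + 124,
and factoring out 4 leaves 4(64q^4 + 192q^3 + 212q^2 + 118q + 31).

4(64q^4 + 192q^3 + 212q^2 + 118q + 31)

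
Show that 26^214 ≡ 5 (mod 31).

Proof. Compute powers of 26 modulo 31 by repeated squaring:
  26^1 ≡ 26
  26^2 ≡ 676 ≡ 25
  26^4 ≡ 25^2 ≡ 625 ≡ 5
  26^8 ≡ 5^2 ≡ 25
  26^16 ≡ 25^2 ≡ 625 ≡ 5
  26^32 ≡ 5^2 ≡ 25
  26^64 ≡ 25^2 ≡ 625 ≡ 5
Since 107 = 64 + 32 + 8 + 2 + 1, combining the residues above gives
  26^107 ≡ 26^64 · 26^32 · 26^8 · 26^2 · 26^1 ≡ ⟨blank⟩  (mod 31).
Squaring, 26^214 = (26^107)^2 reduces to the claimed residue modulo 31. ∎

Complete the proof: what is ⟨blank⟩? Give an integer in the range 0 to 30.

26^64 · 26^32 · 26^8 · 26^2 · 26^1 ≡ 5 · 25 · 25 · 25 · 26 = 2031250.
2031250 mod 31 = 6, so 26^107 ≡ 6 (mod 31).

6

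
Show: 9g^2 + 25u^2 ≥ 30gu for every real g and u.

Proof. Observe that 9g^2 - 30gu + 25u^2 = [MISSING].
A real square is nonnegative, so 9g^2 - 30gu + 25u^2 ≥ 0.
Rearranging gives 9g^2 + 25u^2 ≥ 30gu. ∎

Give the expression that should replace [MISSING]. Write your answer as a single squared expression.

9g^2 - 30gu + 25u^2 is a perfect-square trinomial: the outer terms are (3g)^2 and (5u)^2, and the cross term is -2·3g·5u.
So 9g^2 - 30gu + 25u^2 = (3g - 5u)^2 ≥ 0.

(3g - 5u)^2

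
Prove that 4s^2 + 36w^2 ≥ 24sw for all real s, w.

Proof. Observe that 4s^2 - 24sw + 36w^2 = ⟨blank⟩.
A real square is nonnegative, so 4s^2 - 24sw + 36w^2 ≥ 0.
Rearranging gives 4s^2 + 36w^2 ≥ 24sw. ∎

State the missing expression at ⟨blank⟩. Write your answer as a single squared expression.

The leading and trailing coefficients are 2^2 and 6^2, and 24 = 2·2·6, so the trinomial is (2s - 6w)^2.
Hence 4s^2 - 24sw + 36w^2 ≥ 0.

(2s - 6w)^2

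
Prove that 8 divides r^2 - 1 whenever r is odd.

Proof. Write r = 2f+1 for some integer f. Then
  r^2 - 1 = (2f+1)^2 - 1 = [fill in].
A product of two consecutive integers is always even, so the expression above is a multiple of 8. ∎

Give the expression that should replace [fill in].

(2f+1)^2 - 1 = 4f^2 + 4f + 1 - 1 = 4f^2 + 4f = 4f(f+1).
Since f and f+1 are consecutive, f(f+1) is even, and 4·(even) is a multiple of 8.

4f(f + 1)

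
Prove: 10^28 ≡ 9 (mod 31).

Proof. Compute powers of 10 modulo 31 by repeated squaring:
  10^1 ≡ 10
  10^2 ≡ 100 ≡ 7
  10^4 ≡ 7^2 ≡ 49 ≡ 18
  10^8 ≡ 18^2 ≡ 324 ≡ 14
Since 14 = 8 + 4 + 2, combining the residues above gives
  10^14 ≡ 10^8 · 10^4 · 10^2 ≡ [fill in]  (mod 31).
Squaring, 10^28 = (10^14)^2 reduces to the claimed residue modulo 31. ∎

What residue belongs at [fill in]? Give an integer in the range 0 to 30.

10^8 · 10^4 · 10^2 ≡ 14 · 18 · 7 = 1764.
1764 mod 31 = 28, so 10^14 ≡ 28 (mod 31).

28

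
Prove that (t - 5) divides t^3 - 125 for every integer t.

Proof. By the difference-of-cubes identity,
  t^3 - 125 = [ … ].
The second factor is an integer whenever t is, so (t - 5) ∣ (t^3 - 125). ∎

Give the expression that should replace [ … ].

a^3 - b^3 = (a - b)(a^2 + ab + b^2). With a = t, b = 5:
t^3 - 125 = (t - 5)(t^2 + 5t + 25).

(t - 5)(t^2 + 5t + 25)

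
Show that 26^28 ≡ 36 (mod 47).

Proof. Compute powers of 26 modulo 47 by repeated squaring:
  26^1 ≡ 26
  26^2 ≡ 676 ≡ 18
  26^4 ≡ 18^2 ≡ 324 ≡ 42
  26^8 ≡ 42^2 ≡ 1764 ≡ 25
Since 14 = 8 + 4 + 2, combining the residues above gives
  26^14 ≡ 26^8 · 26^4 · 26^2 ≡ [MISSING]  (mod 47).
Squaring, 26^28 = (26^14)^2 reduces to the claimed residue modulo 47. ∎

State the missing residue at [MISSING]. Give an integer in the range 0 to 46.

6

Multiply the listed residues: 25 · 42 · 18 = 1050 → 18900.
Reducing modulo 47: 18900 = 402·47 + 6, so 26^14 ≡ 6.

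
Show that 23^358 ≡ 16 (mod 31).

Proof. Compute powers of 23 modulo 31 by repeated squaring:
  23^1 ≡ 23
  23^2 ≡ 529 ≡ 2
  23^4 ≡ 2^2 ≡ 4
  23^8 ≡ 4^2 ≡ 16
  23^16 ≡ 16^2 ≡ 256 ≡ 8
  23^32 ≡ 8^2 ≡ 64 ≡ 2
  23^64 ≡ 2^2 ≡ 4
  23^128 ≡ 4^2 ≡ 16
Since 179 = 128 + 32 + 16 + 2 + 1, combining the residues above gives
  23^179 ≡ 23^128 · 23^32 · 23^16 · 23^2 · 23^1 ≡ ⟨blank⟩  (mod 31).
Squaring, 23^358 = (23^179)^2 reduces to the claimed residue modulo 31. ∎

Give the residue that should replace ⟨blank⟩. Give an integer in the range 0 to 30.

27

Multiply the listed residues: 16 · 2 · 8 · 2 · 23 = 32 → 256 → 512 → 11776.
Reducing modulo 31: 11776 = 379·31 + 27, so 23^179 ≡ 27.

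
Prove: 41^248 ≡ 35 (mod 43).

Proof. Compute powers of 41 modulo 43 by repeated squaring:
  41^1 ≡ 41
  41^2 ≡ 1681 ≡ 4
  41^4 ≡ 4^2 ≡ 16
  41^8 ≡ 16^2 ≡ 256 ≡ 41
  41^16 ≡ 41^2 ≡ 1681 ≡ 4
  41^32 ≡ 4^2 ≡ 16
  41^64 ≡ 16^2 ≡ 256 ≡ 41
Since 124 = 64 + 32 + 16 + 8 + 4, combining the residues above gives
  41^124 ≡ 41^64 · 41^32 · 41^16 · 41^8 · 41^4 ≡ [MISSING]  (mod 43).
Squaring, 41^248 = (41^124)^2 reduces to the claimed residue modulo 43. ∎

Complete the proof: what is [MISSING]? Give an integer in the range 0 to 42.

11

Multiply the listed residues: 41 · 16 · 4 · 41 · 16 = 656 → 2624 → 107584 → 1721344.
Reducing modulo 43: 1721344 = 40031·43 + 11, so 41^124 ≡ 11.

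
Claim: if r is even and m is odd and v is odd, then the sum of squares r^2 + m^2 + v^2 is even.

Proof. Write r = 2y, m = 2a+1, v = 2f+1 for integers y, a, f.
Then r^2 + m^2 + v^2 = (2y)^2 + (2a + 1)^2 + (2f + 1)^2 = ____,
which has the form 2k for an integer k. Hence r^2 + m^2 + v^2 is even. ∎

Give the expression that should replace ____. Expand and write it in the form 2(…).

(2y)^2 + (2a + 1)^2 + (2f + 1)^2 = 4a^2 + 4a + 4f^2 + 4f + 4y^2 + 2
= 2(2a^2 + 2a + 2f^2 + 2f + 2y^2 + 1).
Since 2a^2 + 2a + 2f^2 + 2f + 2y^2 + 1 is an integer, the sum of squares is of the form 2k for an integer k.

2(2a^2 + 2a + 2f^2 + 2f + 2y^2 + 1)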